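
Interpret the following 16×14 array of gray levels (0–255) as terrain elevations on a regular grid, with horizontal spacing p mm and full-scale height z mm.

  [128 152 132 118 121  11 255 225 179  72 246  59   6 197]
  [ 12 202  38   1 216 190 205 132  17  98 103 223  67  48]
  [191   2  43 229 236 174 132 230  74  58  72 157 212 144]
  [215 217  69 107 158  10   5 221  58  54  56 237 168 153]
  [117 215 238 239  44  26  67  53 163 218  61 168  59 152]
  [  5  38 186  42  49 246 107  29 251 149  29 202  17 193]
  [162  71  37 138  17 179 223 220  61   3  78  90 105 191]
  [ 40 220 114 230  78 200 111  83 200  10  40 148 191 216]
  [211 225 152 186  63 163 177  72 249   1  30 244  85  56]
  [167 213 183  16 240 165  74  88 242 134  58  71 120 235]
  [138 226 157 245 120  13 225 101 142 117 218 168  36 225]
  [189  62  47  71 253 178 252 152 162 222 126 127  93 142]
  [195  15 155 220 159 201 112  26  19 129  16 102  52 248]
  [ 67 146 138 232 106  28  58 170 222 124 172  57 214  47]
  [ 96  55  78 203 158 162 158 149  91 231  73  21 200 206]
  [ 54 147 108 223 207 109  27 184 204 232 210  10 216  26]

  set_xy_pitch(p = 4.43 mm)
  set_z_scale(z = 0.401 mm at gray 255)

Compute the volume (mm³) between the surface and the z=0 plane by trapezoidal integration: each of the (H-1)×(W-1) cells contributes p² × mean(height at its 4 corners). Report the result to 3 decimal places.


height_mm = gray/255 × 0.401; cell vol = 4.43² × mean(4 corners)
unit = 4.43² × 0.401 / (4×255) = 0.00771528 mm³ per gray-sum
row 0: Σ corner-gray over 13 cells = 6521  → 50.3113
row 1: Σ corner-gray over 13 cells = 6617  → 51.0520
row 2: Σ corner-gray over 13 cells = 6661  → 51.3915
row 3: Σ corner-gray over 13 cells = 6459  → 49.8330
row 4: Σ corner-gray over 13 cells = 6259  → 48.2899
row 5: Σ corner-gray over 13 cells = 5685  → 43.8614
row 6: Σ corner-gray over 13 cells = 6303  → 48.6294
row 7: Σ corner-gray over 13 cells = 7067  → 54.5239
row 8: Σ corner-gray over 13 cells = 7171  → 55.3263
row 9: Σ corner-gray over 13 cells = 7509  → 57.9340
row 10: Σ corner-gray over 13 cells = 7720  → 59.5620
row 11: Σ corner-gray over 13 cells = 6676  → 51.5072
row 12: Σ corner-gray over 13 cells = 6303  → 48.6294
row 13: Σ corner-gray over 13 cells = 6908  → 53.2971
row 14: Σ corner-gray over 13 cells = 7294  → 56.2752
Σ rows: total corner-gray = 101153  → 780.4236 mm³

780.424


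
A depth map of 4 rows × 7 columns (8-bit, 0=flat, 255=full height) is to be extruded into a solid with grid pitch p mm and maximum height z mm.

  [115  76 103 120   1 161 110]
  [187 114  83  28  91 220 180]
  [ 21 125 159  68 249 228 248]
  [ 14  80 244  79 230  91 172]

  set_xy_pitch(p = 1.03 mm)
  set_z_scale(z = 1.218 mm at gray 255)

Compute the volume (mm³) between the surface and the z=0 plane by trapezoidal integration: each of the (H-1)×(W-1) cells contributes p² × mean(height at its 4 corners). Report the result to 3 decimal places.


height_mm = gray/255 × 1.218; cell vol = 1.03² × mean(4 corners)
unit = 1.03² × 1.218 / (4×255) = 0.00126684 mm³ per gray-sum
row 0: Σ corner-gray over 6 cells = 2586  → 3.2760
row 1: Σ corner-gray over 6 cells = 3366  → 4.2642
row 2: Σ corner-gray over 6 cells = 3561  → 4.5112
Σ rows: total corner-gray = 9513  → 12.0514 mm³

12.051


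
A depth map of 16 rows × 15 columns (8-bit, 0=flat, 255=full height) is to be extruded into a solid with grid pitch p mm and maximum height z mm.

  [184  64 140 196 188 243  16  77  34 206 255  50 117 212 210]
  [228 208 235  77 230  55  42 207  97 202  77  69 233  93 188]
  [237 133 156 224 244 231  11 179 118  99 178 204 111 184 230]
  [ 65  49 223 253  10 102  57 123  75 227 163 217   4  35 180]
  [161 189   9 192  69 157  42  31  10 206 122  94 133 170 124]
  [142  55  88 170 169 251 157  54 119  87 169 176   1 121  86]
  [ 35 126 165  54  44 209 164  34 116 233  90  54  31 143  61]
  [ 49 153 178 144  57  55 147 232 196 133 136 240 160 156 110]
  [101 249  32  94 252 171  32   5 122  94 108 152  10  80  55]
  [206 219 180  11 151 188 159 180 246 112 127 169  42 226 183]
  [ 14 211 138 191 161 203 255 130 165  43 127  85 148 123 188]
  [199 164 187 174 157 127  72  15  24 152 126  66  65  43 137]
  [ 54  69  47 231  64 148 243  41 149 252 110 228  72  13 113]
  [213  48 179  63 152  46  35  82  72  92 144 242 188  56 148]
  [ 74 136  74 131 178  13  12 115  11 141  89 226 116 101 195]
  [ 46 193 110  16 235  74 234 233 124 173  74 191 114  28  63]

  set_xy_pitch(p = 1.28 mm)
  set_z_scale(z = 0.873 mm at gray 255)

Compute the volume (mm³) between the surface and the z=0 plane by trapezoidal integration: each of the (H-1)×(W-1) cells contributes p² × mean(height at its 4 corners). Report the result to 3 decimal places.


150.943

height_mm = gray/255 × 0.873; cell vol = 1.28² × mean(4 corners)
unit = 1.28² × 0.873 / (4×255) = 0.00140228 mm³ per gray-sum
row 0: Σ corner-gray over 14 cells = 8056  → 11.2967
row 1: Σ corner-gray over 14 cells = 8677  → 12.1676
row 2: Σ corner-gray over 14 cells = 7932  → 11.1229
row 3: Σ corner-gray over 14 cells = 6454  → 9.0503
row 4: Σ corner-gray over 14 cells = 6595  → 9.2480
row 5: Σ corner-gray over 14 cells = 6484  → 9.0924
row 6: Σ corner-gray over 14 cells = 7155  → 10.0333
row 7: Σ corner-gray over 14 cells = 7091  → 9.9436
row 8: Σ corner-gray over 14 cells = 7367  → 10.3306
row 9: Σ corner-gray over 14 cells = 8571  → 12.0189
row 10: Σ corner-gray over 14 cells = 7242  → 10.1553
row 11: Σ corner-gray over 14 cells = 6581  → 9.2284
row 12: Σ corner-gray over 14 cells = 6660  → 9.3392
row 13: Σ corner-gray over 14 cells = 6114  → 8.5735
row 14: Σ corner-gray over 14 cells = 6662  → 9.3420
Σ rows: total corner-gray = 107641  → 150.9426 mm³


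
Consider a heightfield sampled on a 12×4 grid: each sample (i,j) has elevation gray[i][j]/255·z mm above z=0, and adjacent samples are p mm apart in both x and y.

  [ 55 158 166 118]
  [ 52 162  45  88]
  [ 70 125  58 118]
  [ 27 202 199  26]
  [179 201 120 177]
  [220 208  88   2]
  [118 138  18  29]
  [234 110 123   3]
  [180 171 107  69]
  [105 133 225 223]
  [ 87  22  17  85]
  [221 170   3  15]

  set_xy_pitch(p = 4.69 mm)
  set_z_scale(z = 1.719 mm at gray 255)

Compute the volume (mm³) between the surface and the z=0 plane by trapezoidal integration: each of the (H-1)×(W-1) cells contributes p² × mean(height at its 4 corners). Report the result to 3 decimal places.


573.657

height_mm = gray/255 × 1.719; cell vol = 4.69² × mean(4 corners)
unit = 4.69² × 1.719 / (4×255) = 0.0370699 mm³ per gray-sum
row 0: Σ corner-gray over 3 cells = 1375  → 50.9711
row 1: Σ corner-gray over 3 cells = 1108  → 41.0734
row 2: Σ corner-gray over 3 cells = 1409  → 52.2315
row 3: Σ corner-gray over 3 cells = 1853  → 68.6905
row 4: Σ corner-gray over 3 cells = 1812  → 67.1707
row 5: Σ corner-gray over 3 cells = 1273  → 47.1900
row 6: Σ corner-gray over 3 cells = 1162  → 43.0752
row 7: Σ corner-gray over 3 cells = 1508  → 55.9014
row 8: Σ corner-gray over 3 cells = 1849  → 68.5422
row 9: Σ corner-gray over 3 cells = 1294  → 47.9684
row 10: Σ corner-gray over 3 cells = 832  → 30.8422
Σ rows: total corner-gray = 15475  → 573.6567 mm³


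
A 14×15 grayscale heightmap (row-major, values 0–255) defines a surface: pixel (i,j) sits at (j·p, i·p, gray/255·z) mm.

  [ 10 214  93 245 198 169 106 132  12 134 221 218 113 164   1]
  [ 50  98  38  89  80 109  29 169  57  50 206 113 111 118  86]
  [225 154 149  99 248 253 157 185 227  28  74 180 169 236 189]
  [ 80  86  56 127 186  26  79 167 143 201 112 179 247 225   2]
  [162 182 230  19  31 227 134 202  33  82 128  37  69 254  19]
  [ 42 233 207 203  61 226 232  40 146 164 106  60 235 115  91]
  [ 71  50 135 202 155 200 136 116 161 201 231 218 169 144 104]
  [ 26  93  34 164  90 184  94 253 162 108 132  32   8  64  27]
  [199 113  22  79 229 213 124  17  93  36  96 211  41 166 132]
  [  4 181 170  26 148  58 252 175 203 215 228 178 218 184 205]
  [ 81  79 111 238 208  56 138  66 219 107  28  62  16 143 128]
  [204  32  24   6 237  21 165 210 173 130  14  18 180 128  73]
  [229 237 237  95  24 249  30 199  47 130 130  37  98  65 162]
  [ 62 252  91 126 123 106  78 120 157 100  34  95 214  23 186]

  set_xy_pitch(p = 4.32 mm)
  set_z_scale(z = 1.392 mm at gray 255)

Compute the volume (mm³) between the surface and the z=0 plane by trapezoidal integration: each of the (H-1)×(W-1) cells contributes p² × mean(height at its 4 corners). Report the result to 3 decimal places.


height_mm = gray/255 × 1.392; cell vol = 4.32² × mean(4 corners)
unit = 4.32² × 1.392 / (4×255) = 0.0254687 mm³ per gray-sum
row 0: Σ corner-gray over 14 cells = 6719  → 171.1241
row 1: Σ corner-gray over 14 cells = 7402  → 188.5192
row 2: Σ corner-gray over 14 cells = 8482  → 216.0254
row 3: Σ corner-gray over 14 cells = 7187  → 183.0435
row 4: Σ corner-gray over 14 cells = 7626  → 194.2242
row 5: Σ corner-gray over 14 cells = 8600  → 219.0307
row 6: Σ corner-gray over 14 cells = 7300  → 185.9214
row 7: Σ corner-gray over 14 cells = 6100  → 155.3590
row 8: Σ corner-gray over 14 cells = 7892  → 200.9989
row 9: Σ corner-gray over 14 cells = 7832  → 199.4708
row 10: Σ corner-gray over 14 cells = 6104  → 155.4609
row 11: Σ corner-gray over 14 cells = 6500  → 165.5465
row 12: Σ corner-gray over 14 cells = 6833  → 174.0275
Σ rows: total corner-gray = 94577  → 2408.7520 mm³

2408.752


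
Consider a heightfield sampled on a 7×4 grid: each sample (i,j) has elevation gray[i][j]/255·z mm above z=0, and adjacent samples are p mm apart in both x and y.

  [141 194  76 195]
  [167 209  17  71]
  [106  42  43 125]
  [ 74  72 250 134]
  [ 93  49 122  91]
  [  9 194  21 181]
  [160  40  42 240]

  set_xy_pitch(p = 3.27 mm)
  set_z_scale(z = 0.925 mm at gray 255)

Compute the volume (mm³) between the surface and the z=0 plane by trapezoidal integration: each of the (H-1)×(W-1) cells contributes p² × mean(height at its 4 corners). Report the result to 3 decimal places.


73.872

height_mm = gray/255 × 0.925; cell vol = 3.27² × mean(4 corners)
unit = 3.27² × 0.925 / (4×255) = 0.00969699 mm³ per gray-sum
row 0: Σ corner-gray over 3 cells = 1566  → 15.1855
row 1: Σ corner-gray over 3 cells = 1091  → 10.5794
row 2: Σ corner-gray over 3 cells = 1253  → 12.1503
row 3: Σ corner-gray over 3 cells = 1378  → 13.3625
row 4: Σ corner-gray over 3 cells = 1146  → 11.1128
row 5: Σ corner-gray over 3 cells = 1184  → 11.4812
Σ rows: total corner-gray = 7618  → 73.8717 mm³


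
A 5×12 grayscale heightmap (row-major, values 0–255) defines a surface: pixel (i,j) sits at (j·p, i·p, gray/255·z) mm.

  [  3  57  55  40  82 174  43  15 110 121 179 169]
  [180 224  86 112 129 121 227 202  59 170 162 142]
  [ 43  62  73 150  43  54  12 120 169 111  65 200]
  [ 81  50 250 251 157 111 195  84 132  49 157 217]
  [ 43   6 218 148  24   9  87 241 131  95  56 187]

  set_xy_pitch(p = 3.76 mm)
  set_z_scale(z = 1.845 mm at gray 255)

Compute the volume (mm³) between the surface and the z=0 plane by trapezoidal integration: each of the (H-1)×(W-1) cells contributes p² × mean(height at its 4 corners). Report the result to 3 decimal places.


height_mm = gray/255 × 1.845; cell vol = 3.76² × mean(4 corners)
unit = 3.76² × 1.845 / (4×255) = 0.0255724 mm³ per gray-sum
row 0: Σ corner-gray over 11 cells = 5230  → 133.7438
row 1: Σ corner-gray over 11 cells = 5267  → 134.6900
row 2: Σ corner-gray over 11 cells = 5131  → 131.2121
row 3: Σ corner-gray over 11 cells = 5430  → 138.8583
Σ rows: total corner-gray = 21058  → 538.5041 mm³

538.504


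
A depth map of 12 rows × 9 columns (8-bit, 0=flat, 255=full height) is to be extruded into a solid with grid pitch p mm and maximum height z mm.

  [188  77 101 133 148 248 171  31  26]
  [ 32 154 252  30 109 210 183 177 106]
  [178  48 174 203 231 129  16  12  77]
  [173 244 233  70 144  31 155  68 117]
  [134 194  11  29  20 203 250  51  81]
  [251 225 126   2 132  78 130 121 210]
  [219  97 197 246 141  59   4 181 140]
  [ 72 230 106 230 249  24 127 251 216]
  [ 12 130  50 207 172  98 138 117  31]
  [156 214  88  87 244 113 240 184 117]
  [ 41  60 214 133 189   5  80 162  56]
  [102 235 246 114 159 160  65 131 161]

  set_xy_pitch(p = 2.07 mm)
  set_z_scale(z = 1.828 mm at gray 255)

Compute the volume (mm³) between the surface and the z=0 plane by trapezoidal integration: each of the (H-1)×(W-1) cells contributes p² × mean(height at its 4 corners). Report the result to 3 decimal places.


364.002

height_mm = gray/255 × 1.828; cell vol = 2.07² × mean(4 corners)
unit = 2.07² × 1.828 / (4×255) = 0.00767921 mm³ per gray-sum
row 0: Σ corner-gray over 8 cells = 4400  → 33.7885
row 1: Σ corner-gray over 8 cells = 4249  → 32.6290
row 2: Σ corner-gray over 8 cells = 4061  → 31.1853
row 3: Σ corner-gray over 8 cells = 3911  → 30.0334
row 4: Σ corner-gray over 8 cells = 3820  → 29.3346
row 5: Σ corner-gray over 8 cells = 4298  → 33.0053
row 6: Σ corner-gray over 8 cells = 4931  → 37.8662
row 7: Σ corner-gray over 8 cells = 4589  → 35.2399
row 8: Σ corner-gray over 8 cells = 4480  → 34.4029
row 9: Σ corner-gray over 8 cells = 4396  → 33.7578
row 10: Σ corner-gray over 8 cells = 4266  → 32.7595
Σ rows: total corner-gray = 47401  → 364.0024 mm³


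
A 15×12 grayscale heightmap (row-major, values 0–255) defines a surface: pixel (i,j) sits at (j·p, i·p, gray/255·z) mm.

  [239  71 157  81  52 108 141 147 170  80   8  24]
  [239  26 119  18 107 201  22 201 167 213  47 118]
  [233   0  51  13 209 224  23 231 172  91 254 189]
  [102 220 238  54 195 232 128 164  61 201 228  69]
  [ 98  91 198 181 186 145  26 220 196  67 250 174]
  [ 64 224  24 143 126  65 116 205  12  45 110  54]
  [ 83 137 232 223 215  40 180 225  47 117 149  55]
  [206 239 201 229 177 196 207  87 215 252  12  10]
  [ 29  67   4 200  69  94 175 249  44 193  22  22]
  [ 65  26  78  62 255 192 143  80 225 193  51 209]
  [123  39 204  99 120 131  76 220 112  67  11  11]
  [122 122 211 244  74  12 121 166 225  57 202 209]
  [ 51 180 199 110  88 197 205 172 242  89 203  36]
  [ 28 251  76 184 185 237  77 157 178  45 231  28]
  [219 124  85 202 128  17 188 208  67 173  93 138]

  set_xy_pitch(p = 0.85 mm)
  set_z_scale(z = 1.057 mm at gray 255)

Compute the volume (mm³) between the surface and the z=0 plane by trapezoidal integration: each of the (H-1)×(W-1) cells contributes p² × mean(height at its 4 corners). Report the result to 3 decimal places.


62.830

height_mm = gray/255 × 1.057; cell vol = 0.85² × mean(4 corners)
unit = 0.85² × 1.057 / (4×255) = 0.000748708 mm³ per gray-sum
row 0: Σ corner-gray over 11 cells = 4892  → 3.6627
row 1: Σ corner-gray over 11 cells = 5557  → 4.1606
row 2: Σ corner-gray over 11 cells = 6571  → 4.9198
row 3: Σ corner-gray over 11 cells = 7005  → 5.2447
row 4: Σ corner-gray over 11 cells = 5650  → 4.2302
row 5: Σ corner-gray over 11 cells = 5526  → 4.1374
row 6: Σ corner-gray over 11 cells = 7114  → 5.3263
row 7: Σ corner-gray over 11 cells = 6131  → 4.5903
row 8: Σ corner-gray over 11 cells = 5169  → 3.8701
row 9: Σ corner-gray over 11 cells = 5176  → 3.8753
row 10: Σ corner-gray over 11 cells = 5491  → 4.1112
row 11: Σ corner-gray over 11 cells = 6656  → 4.9834
row 12: Σ corner-gray over 11 cells = 6755  → 5.0575
row 13: Σ corner-gray over 11 cells = 6225  → 4.6607
Σ rows: total corner-gray = 83918  → 62.8301 mm³


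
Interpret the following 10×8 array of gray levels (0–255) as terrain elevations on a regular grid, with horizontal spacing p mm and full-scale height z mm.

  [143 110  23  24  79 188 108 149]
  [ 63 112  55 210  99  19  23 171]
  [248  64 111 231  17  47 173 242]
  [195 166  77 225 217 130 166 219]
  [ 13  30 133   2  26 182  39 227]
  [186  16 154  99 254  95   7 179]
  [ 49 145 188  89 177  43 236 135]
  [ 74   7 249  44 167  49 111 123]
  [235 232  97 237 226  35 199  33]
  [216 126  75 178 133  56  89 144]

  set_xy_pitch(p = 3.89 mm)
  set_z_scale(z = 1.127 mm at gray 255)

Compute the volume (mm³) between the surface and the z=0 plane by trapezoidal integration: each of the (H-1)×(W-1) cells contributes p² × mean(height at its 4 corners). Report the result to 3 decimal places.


height_mm = gray/255 × 1.127; cell vol = 3.89² × mean(4 corners)
unit = 3.89² × 1.127 / (4×255) = 0.0167195 mm³ per gray-sum
row 0: Σ corner-gray over 7 cells = 2626  → 43.9054
row 1: Σ corner-gray over 7 cells = 3046  → 50.9276
row 2: Σ corner-gray over 7 cells = 4152  → 69.4193
row 3: Σ corner-gray over 7 cells = 3440  → 57.5150
row 4: Σ corner-gray over 7 cells = 2679  → 44.7915
row 5: Σ corner-gray over 7 cells = 3555  → 59.4378
row 6: Σ corner-gray over 7 cells = 3391  → 56.6958
row 7: Σ corner-gray over 7 cells = 3771  → 63.0492
row 8: Σ corner-gray over 7 cells = 3994  → 66.7776
Σ rows: total corner-gray = 30654  → 512.5192 mm³

512.519


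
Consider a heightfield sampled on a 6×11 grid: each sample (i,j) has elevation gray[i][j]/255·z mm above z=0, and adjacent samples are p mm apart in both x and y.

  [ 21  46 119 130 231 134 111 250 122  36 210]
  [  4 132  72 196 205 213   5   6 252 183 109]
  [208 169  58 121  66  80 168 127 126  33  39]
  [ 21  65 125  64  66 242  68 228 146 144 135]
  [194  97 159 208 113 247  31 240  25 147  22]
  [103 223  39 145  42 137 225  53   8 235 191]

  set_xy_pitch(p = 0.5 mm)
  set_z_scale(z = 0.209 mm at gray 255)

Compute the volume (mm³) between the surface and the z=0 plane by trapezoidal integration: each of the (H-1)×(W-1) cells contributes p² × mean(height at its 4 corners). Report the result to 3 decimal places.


height_mm = gray/255 × 0.209; cell vol = 0.5² × mean(4 corners)
unit = 0.5² × 0.209 / (4×255) = 5.12255e-05 mm³ per gray-sum
row 0: Σ corner-gray over 10 cells = 5230  → 0.2679
row 1: Σ corner-gray over 10 cells = 4784  → 0.2451
row 2: Σ corner-gray over 10 cells = 4595  → 0.2354
row 3: Σ corner-gray over 10 cells = 5202  → 0.2665
row 4: Σ corner-gray over 10 cells = 5258  → 0.2693
Σ rows: total corner-gray = 25069  → 1.2842 mm³

1.284


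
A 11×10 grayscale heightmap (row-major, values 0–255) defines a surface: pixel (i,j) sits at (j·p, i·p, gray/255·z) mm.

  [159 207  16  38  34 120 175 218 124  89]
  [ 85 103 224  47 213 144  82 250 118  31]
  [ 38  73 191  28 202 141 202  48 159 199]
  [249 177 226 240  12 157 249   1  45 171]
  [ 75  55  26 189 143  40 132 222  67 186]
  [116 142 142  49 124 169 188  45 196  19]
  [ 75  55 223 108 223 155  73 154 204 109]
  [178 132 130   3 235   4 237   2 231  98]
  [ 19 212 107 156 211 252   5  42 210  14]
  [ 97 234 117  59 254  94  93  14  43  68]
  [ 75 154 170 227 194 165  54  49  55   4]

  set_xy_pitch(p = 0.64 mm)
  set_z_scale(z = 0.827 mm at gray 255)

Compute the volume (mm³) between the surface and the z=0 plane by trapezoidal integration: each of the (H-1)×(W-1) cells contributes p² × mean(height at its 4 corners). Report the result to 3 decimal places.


15.314

height_mm = gray/255 × 0.827; cell vol = 0.64² × mean(4 corners)
unit = 0.64² × 0.827 / (4×255) = 0.000332097 mm³ per gray-sum
row 0: Σ corner-gray over 9 cells = 4590  → 1.5243
row 1: Σ corner-gray over 9 cells = 4803  → 1.5951
row 2: Σ corner-gray over 9 cells = 4959  → 1.6469
row 3: Σ corner-gray over 9 cells = 4643  → 1.5419
row 4: Σ corner-gray over 9 cells = 4254  → 1.4127
row 5: Σ corner-gray over 9 cells = 4819  → 1.6004
row 6: Σ corner-gray over 9 cells = 4798  → 1.5934
row 7: Σ corner-gray over 9 cells = 4647  → 1.5433
row 8: Σ corner-gray over 9 cells = 4404  → 1.4626
row 9: Σ corner-gray over 9 cells = 4196  → 1.3935
Σ rows: total corner-gray = 46113  → 15.3140 mm³


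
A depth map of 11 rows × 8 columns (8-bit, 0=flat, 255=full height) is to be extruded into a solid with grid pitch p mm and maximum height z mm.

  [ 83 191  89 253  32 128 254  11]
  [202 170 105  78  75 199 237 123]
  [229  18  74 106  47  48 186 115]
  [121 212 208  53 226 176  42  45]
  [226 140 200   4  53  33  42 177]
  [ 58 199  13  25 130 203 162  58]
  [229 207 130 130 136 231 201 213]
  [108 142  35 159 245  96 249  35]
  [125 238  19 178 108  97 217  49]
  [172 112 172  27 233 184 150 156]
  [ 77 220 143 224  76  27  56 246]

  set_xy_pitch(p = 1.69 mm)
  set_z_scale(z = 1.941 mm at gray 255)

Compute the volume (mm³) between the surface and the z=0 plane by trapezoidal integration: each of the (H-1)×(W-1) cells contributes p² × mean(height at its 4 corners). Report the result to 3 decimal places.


202.861

height_mm = gray/255 × 1.941; cell vol = 1.69² × mean(4 corners)
unit = 1.69² × 1.941 / (4×255) = 0.00543499 mm³ per gray-sum
row 0: Σ corner-gray over 7 cells = 4041  → 21.9628
row 1: Σ corner-gray over 7 cells = 3355  → 18.2344
row 2: Σ corner-gray over 7 cells = 3302  → 17.9463
row 3: Σ corner-gray over 7 cells = 3347  → 18.1909
row 4: Σ corner-gray over 7 cells = 2927  → 15.9082
row 5: Σ corner-gray over 7 cells = 4092  → 22.2400
row 6: Σ corner-gray over 7 cells = 4507  → 24.4955
row 7: Σ corner-gray over 7 cells = 3883  → 21.1041
row 8: Σ corner-gray over 7 cells = 3972  → 21.5878
row 9: Σ corner-gray over 7 cells = 3899  → 21.1910
Σ rows: total corner-gray = 37325  → 202.8610 mm³


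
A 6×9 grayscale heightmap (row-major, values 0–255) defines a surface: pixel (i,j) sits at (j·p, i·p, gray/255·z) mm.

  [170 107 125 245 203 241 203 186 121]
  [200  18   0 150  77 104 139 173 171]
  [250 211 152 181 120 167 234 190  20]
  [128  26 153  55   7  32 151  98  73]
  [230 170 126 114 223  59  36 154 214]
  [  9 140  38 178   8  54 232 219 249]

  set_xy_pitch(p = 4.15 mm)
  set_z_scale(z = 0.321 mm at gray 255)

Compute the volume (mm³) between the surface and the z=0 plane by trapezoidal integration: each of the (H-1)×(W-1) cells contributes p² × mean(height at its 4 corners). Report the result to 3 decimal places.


112.514

height_mm = gray/255 × 0.321; cell vol = 4.15² × mean(4 corners)
unit = 4.15² × 0.321 / (4×255) = 0.00542002 mm³ per gray-sum
row 0: Σ corner-gray over 8 cells = 4604  → 24.9538
row 1: Σ corner-gray over 8 cells = 4473  → 24.2438
row 2: Σ corner-gray over 8 cells = 4025  → 21.8156
row 3: Σ corner-gray over 8 cells = 3453  → 18.7153
row 4: Σ corner-gray over 8 cells = 4204  → 22.7858
Σ rows: total corner-gray = 20759  → 112.5142 mm³


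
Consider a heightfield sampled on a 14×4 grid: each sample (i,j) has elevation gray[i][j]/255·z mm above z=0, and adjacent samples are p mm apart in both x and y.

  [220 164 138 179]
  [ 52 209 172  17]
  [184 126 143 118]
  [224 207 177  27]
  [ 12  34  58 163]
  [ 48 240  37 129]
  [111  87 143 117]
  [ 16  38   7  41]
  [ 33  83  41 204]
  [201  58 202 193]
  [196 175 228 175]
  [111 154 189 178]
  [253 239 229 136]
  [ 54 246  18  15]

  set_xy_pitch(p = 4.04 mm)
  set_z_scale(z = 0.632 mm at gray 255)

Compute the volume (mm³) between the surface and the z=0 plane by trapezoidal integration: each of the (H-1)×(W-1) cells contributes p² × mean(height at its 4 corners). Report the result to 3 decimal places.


height_mm = gray/255 × 0.632; cell vol = 4.04² × mean(4 corners)
unit = 4.04² × 0.632 / (4×255) = 0.010113 mm³ per gray-sum
row 0: Σ corner-gray over 3 cells = 1834  → 18.5472
row 1: Σ corner-gray over 3 cells = 1671  → 16.8988
row 2: Σ corner-gray over 3 cells = 1859  → 18.8001
row 3: Σ corner-gray over 3 cells = 1378  → 13.9357
row 4: Σ corner-gray over 3 cells = 1090  → 11.0232
row 5: Σ corner-gray over 3 cells = 1419  → 14.3503
row 6: Σ corner-gray over 3 cells = 835  → 8.4443
row 7: Σ corner-gray over 3 cells = 632  → 6.3914
row 8: Σ corner-gray over 3 cells = 1399  → 14.1481
row 9: Σ corner-gray over 3 cells = 2091  → 21.1463
row 10: Σ corner-gray over 3 cells = 2152  → 21.7632
row 11: Σ corner-gray over 3 cells = 2300  → 23.2599
row 12: Σ corner-gray over 3 cells = 1922  → 19.4372
Σ rows: total corner-gray = 20582  → 208.1456 mm³

208.146


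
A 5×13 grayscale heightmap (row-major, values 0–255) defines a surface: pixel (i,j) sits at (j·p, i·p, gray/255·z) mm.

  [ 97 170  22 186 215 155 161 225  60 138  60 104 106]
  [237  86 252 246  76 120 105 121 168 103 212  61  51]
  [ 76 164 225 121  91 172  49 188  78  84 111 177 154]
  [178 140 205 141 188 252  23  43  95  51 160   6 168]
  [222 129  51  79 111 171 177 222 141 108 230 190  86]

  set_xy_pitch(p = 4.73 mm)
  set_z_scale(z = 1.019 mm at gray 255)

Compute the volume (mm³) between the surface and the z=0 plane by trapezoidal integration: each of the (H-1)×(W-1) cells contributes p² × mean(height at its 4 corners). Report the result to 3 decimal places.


574.532

height_mm = gray/255 × 1.019; cell vol = 4.73² × mean(4 corners)
unit = 4.73² × 1.019 / (4×255) = 0.022351 mm³ per gray-sum
row 0: Σ corner-gray over 12 cells = 6583  → 147.1364
row 1: Σ corner-gray over 12 cells = 6538  → 146.1306
row 2: Σ corner-gray over 12 cells = 6104  → 136.4303
row 3: Σ corner-gray over 12 cells = 6480  → 144.8343
Σ rows: total corner-gray = 25705  → 574.5316 mm³


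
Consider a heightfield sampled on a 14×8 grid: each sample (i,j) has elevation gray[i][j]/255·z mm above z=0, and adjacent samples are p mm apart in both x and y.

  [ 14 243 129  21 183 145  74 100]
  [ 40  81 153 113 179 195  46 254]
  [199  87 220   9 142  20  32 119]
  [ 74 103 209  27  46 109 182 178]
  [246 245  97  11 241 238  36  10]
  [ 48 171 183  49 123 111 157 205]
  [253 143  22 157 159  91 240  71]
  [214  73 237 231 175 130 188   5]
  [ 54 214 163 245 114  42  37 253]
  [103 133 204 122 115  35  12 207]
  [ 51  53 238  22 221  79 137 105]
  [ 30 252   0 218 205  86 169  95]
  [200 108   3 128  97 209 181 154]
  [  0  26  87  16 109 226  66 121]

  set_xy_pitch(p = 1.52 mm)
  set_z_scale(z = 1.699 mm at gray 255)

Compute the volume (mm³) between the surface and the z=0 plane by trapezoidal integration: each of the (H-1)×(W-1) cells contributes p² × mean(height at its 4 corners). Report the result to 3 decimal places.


height_mm = gray/255 × 1.699; cell vol = 1.52² × mean(4 corners)
unit = 1.52² × 1.699 / (4×255) = 0.0038484 mm³ per gray-sum
row 0: Σ corner-gray over 7 cells = 3532  → 13.5926
row 1: Σ corner-gray over 7 cells = 3166  → 12.1840
row 2: Σ corner-gray over 7 cells = 2942  → 11.3220
row 3: Σ corner-gray over 7 cells = 3596  → 13.8389
row 4: Σ corner-gray over 7 cells = 3833  → 14.7509
row 5: Σ corner-gray over 7 cells = 3789  → 14.5816
row 6: Σ corner-gray over 7 cells = 4235  → 16.2980
row 7: Σ corner-gray over 7 cells = 4224  → 16.2556
row 8: Σ corner-gray over 7 cells = 3489  → 13.4271
row 9: Σ corner-gray over 7 cells = 3208  → 12.3457
row 10: Σ corner-gray over 7 cells = 3641  → 14.0120
row 11: Σ corner-gray over 7 cells = 3791  → 14.5893
row 12: Σ corner-gray over 7 cells = 2987  → 11.4952
Σ rows: total corner-gray = 46433  → 178.6928 mm³

178.693


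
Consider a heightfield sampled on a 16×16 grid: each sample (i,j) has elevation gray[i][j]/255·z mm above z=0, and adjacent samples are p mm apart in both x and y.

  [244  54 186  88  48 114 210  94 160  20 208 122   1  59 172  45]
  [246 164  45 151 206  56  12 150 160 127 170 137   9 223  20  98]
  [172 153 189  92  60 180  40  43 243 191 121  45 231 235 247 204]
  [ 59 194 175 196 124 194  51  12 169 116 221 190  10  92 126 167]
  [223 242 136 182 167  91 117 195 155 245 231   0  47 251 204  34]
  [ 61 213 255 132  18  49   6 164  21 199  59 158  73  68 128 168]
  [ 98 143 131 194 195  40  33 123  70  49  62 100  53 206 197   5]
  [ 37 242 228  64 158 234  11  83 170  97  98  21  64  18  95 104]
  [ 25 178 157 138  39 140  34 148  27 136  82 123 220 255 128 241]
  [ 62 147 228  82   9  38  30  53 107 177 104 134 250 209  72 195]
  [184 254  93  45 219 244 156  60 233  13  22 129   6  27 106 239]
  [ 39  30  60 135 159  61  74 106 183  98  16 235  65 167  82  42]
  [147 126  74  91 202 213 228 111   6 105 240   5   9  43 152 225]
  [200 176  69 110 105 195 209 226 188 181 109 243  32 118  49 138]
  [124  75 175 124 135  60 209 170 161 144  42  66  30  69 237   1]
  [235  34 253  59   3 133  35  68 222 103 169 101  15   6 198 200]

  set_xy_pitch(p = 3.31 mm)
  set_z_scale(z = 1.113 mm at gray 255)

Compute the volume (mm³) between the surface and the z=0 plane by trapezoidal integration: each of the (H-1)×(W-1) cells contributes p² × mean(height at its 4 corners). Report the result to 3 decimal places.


1329.759

height_mm = gray/255 × 1.113; cell vol = 3.31² × mean(4 corners)
unit = 3.31² × 1.113 / (4×255) = 0.011955 mm³ per gray-sum
row 0: Σ corner-gray over 15 cells = 6965  → 83.2668
row 1: Σ corner-gray over 15 cells = 8120  → 97.0749
row 2: Σ corner-gray over 15 cells = 8482  → 101.4026
row 3: Σ corner-gray over 15 cells = 8749  → 104.5946
row 4: Σ corner-gray over 15 cells = 8098  → 96.8119
row 5: Σ corner-gray over 15 cells = 6610  → 79.0228
row 6: Σ corner-gray over 15 cells = 6602  → 78.9272
row 7: Σ corner-gray over 15 cells = 7183  → 85.8730
row 8: Σ corner-gray over 15 cells = 7413  → 88.6227
row 9: Σ corner-gray over 15 cells = 7174  → 85.7654
row 10: Σ corner-gray over 15 cells = 6660  → 79.6206
row 11: Σ corner-gray over 15 cells = 6605  → 78.9630
row 12: Σ corner-gray over 15 cells = 7940  → 94.9230
row 13: Σ corner-gray over 15 cells = 7877  → 94.1698
row 14: Σ corner-gray over 15 cells = 6752  → 80.7204
Σ rows: total corner-gray = 111230  → 1329.7589 mm³


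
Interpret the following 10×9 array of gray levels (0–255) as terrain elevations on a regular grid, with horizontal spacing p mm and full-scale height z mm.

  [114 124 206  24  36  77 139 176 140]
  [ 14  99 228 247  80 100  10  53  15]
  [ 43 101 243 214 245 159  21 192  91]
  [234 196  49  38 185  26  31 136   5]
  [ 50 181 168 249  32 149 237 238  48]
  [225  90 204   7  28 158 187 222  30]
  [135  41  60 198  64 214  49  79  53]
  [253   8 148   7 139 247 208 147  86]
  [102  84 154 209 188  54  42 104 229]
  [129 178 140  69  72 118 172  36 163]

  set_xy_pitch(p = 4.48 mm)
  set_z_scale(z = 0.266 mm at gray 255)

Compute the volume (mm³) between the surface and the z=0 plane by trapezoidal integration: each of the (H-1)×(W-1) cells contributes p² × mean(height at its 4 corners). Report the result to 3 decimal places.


187.871

height_mm = gray/255 × 0.266; cell vol = 4.48² × mean(4 corners)
unit = 4.48² × 0.266 / (4×255) = 0.00523405 mm³ per gray-sum
row 0: Σ corner-gray over 8 cells = 3481  → 18.2197
row 1: Σ corner-gray over 8 cells = 4147  → 21.7056
row 2: Σ corner-gray over 8 cells = 4045  → 21.1717
row 3: Σ corner-gray over 8 cells = 4167  → 21.8103
row 4: Σ corner-gray over 8 cells = 4653  → 24.3540
row 5: Σ corner-gray over 8 cells = 3645  → 19.0781
row 6: Σ corner-gray over 8 cells = 3745  → 19.6015
row 7: Σ corner-gray over 8 cells = 4148  → 21.7108
row 8: Σ corner-gray over 8 cells = 3863  → 20.2191
Σ rows: total corner-gray = 35894  → 187.8708 mm³


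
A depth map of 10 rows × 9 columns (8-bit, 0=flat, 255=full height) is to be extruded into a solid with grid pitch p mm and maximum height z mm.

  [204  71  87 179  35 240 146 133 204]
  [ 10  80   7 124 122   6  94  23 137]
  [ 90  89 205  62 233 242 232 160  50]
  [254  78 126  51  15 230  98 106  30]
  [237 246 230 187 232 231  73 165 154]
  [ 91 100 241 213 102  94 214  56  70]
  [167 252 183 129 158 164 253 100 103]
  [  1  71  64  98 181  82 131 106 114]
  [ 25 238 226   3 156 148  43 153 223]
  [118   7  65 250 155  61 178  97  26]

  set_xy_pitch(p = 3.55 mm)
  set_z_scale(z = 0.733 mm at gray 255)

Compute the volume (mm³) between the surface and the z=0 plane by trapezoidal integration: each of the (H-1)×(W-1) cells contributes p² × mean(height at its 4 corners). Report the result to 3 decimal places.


height_mm = gray/255 × 0.733; cell vol = 3.55² × mean(4 corners)
unit = 3.55² × 0.733 / (4×255) = 0.0090565 mm³ per gray-sum
row 0: Σ corner-gray over 8 cells = 3249  → 29.4246
row 1: Σ corner-gray over 8 cells = 3645  → 33.0110
row 2: Σ corner-gray over 8 cells = 4278  → 38.7437
row 3: Σ corner-gray over 8 cells = 4811  → 43.5708
row 4: Σ corner-gray over 8 cells = 5320  → 48.1806
row 5: Σ corner-gray over 8 cells = 4949  → 44.8206
row 6: Σ corner-gray over 8 cells = 4329  → 39.2056
row 7: Σ corner-gray over 8 cells = 3763  → 34.0796
row 8: Σ corner-gray over 8 cells = 3952  → 35.7913
Σ rows: total corner-gray = 38296  → 346.8278 mm³

346.828


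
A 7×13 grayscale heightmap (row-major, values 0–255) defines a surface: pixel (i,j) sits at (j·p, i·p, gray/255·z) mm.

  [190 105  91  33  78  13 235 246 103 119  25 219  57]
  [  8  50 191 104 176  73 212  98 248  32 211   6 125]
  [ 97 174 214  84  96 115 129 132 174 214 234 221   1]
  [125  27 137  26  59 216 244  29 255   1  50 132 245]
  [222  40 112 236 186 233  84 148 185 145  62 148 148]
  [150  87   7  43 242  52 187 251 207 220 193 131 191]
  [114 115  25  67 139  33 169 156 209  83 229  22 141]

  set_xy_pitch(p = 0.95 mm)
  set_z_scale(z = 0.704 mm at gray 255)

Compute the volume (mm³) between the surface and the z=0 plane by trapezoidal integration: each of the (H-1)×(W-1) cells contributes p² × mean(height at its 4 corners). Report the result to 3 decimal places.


23.923

height_mm = gray/255 × 0.704; cell vol = 0.95² × mean(4 corners)
unit = 0.95² × 0.704 / (4×255) = 0.000622902 mm³ per gray-sum
row 0: Σ corner-gray over 12 cells = 5716  → 3.5605
row 1: Σ corner-gray over 12 cells = 6607  → 4.1155
row 2: Σ corner-gray over 12 cells = 6394  → 3.9828
row 3: Σ corner-gray over 12 cells = 6250  → 3.8931
row 4: Σ corner-gray over 12 cells = 7109  → 4.4282
row 5: Σ corner-gray over 12 cells = 6330  → 3.9430
Σ rows: total corner-gray = 38406  → 23.9232 mm³


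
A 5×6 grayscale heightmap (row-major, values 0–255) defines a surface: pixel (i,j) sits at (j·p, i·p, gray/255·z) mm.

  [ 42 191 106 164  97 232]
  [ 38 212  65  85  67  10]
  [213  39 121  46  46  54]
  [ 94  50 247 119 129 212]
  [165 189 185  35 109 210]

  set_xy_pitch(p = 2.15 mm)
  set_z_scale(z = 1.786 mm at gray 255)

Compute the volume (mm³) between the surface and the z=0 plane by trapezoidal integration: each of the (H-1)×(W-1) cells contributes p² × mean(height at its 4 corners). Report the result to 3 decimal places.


height_mm = gray/255 × 1.786; cell vol = 2.15² × mean(4 corners)
unit = 2.15² × 1.786 / (4×255) = 0.00809391 mm³ per gray-sum
row 0: Σ corner-gray over 5 cells = 2296  → 18.5836
row 1: Σ corner-gray over 5 cells = 1677  → 13.5735
row 2: Σ corner-gray over 5 cells = 2167  → 17.5395
row 3: Σ corner-gray over 5 cells = 2807  → 22.7196
Σ rows: total corner-gray = 8947  → 72.4162 mm³

72.416


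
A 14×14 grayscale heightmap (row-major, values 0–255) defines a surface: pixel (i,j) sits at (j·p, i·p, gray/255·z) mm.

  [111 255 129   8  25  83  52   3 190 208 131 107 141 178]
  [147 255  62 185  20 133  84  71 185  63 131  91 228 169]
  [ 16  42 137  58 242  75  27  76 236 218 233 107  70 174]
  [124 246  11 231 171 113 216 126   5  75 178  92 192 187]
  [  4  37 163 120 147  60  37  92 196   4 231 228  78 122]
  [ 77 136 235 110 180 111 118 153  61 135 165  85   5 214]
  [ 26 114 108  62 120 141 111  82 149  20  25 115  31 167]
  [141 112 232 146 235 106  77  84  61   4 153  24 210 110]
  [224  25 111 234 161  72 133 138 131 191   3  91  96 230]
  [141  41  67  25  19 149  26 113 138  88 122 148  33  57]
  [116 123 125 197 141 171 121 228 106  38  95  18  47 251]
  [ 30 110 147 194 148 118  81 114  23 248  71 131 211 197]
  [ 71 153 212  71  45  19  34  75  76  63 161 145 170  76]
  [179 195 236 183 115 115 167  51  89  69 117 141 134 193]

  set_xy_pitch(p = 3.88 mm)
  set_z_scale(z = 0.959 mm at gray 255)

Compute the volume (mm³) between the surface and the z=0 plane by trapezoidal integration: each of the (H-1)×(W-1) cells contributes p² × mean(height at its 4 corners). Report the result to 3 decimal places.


height_mm = gray/255 × 0.959; cell vol = 3.88² × mean(4 corners)
unit = 3.88² × 0.959 / (4×255) = 0.0141541 mm³ per gray-sum
row 0: Σ corner-gray over 13 cells = 6285  → 88.9584
row 1: Σ corner-gray over 13 cells = 6564  → 92.9074
row 2: Σ corner-gray over 13 cells = 6855  → 97.0263
row 3: Σ corner-gray over 13 cells = 6535  → 92.4970
row 4: Σ corner-gray over 13 cells = 6191  → 87.6280
row 5: Σ corner-gray over 13 cells = 5628  → 79.6592
row 6: Σ corner-gray over 13 cells = 5488  → 77.6776
row 7: Σ corner-gray over 13 cells = 6365  → 90.0908
row 8: Σ corner-gray over 13 cells = 5362  → 75.8942
row 9: Σ corner-gray over 13 cells = 5323  → 75.3422
row 10: Σ corner-gray over 13 cells = 6606  → 93.5019
row 11: Σ corner-gray over 13 cells = 6014  → 85.1227
row 12: Σ corner-gray over 13 cells = 6191  → 87.6280
Σ rows: total corner-gray = 79407  → 1123.9337 mm³

1123.934


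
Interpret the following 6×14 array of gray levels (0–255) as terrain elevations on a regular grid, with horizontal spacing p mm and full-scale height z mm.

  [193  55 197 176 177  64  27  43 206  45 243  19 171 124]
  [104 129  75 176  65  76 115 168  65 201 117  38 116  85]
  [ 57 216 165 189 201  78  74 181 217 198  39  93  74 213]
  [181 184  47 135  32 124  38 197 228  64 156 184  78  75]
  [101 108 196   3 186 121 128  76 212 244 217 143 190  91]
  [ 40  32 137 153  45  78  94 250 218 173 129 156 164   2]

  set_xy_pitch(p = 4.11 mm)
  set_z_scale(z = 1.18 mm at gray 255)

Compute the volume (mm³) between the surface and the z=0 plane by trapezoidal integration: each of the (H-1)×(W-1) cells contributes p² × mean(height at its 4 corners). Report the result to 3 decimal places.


658.658

height_mm = gray/255 × 1.18; cell vol = 4.11² × mean(4 corners)
unit = 4.11² × 1.18 / (4×255) = 0.0195418 mm³ per gray-sum
row 0: Σ corner-gray over 13 cells = 6034  → 117.9155
row 1: Σ corner-gray over 13 cells = 6591  → 128.8003
row 2: Σ corner-gray over 13 cells = 6910  → 135.0341
row 3: Σ corner-gray over 13 cells = 7030  → 137.3791
row 4: Σ corner-gray over 13 cells = 7140  → 139.5287
Σ rows: total corner-gray = 33705  → 658.6578 mm³


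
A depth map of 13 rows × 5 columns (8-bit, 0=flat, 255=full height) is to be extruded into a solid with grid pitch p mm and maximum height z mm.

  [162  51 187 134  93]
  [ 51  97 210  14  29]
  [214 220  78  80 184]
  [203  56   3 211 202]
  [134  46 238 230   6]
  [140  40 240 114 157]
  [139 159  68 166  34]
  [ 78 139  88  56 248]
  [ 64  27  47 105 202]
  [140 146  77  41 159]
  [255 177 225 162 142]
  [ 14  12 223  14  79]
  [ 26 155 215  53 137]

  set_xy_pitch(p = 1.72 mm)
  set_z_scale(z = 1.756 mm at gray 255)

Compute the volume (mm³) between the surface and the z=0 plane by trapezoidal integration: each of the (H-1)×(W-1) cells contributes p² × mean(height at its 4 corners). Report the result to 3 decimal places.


117.100

height_mm = gray/255 × 1.756; cell vol = 1.72² × mean(4 corners)
unit = 1.72² × 1.756 / (4×255) = 0.00509309 mm³ per gray-sum
row 0: Σ corner-gray over 4 cells = 1721  → 8.7652
row 1: Σ corner-gray over 4 cells = 1876  → 9.5546
row 2: Σ corner-gray over 4 cells = 2099  → 10.6904
row 3: Σ corner-gray over 4 cells = 2113  → 10.7617
row 4: Σ corner-gray over 4 cells = 2253  → 11.4747
row 5: Σ corner-gray over 4 cells = 2044  → 10.4103
row 6: Σ corner-gray over 4 cells = 1851  → 9.4273
row 7: Σ corner-gray over 4 cells = 1516  → 7.7211
row 8: Σ corner-gray over 4 cells = 1451  → 7.3901
row 9: Σ corner-gray over 4 cells = 2352  → 11.9789
row 10: Σ corner-gray over 4 cells = 2116  → 10.7770
row 11: Σ corner-gray over 4 cells = 1600  → 8.1489
Σ rows: total corner-gray = 22992  → 117.1003 mm³


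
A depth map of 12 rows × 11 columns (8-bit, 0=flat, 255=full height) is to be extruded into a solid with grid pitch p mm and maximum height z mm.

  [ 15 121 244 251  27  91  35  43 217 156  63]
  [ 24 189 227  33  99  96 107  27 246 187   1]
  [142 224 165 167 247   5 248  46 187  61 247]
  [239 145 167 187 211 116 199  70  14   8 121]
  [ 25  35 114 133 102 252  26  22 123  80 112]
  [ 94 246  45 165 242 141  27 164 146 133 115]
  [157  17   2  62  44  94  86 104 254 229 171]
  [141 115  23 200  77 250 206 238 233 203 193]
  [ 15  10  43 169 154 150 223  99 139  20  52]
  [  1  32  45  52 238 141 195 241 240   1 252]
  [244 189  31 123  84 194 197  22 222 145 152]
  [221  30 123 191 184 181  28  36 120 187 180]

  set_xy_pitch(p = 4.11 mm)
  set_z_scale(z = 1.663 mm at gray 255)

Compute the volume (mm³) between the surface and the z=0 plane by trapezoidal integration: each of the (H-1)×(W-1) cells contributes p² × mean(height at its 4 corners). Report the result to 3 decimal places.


1565.554

height_mm = gray/255 × 1.663; cell vol = 4.11² × mean(4 corners)
unit = 4.11² × 1.663 / (4×255) = 0.0275407 mm³ per gray-sum
row 0: Σ corner-gray over 10 cells = 4895  → 134.8120
row 1: Σ corner-gray over 10 cells = 5536  → 152.4656
row 2: Σ corner-gray over 10 cells = 5683  → 156.5141
row 3: Σ corner-gray over 10 cells = 4505  → 124.0711
row 4: Σ corner-gray over 10 cells = 4738  → 130.4881
row 5: Σ corner-gray over 10 cells = 4939  → 136.0238
row 6: Σ corner-gray over 10 cells = 5536  → 152.4656
row 7: Σ corner-gray over 10 cells = 5505  → 151.6118
row 8: Σ corner-gray over 10 cells = 4704  → 129.5517
row 9: Σ corner-gray over 10 cells = 5433  → 149.6289
row 10: Σ corner-gray over 10 cells = 5371  → 147.9214
Σ rows: total corner-gray = 56845  → 1565.5538 mm³
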